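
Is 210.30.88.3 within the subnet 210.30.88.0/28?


Subnet network: 210.30.88.0
Test IP AND mask: 210.30.88.0
Yes, 210.30.88.3 is in 210.30.88.0/28


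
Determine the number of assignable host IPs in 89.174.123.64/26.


Host bits = 32 - 26 = 6
Total addresses = 2^6 = 64
Usable = total - 2 (network and broadcast)
Usable hosts: 62


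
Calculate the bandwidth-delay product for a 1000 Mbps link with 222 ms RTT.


BDP = bandwidth * RTT
= 1000 Mbps * 222 ms
= 1000 * 1e6 * 222 / 1000 bits
= 222000000 bits
= 27750000 bytes
= 27099.6094 KB
BDP = 222000000 bits (27750000 bytes)


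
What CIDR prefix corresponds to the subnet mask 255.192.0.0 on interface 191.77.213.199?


Binary: 11111111.11000000.00000000.00000000
Count leading 1s
Prefix: /10


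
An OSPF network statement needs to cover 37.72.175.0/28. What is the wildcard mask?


Subnet mask: 255.255.255.240
Wildcard = 255.255.255.255 - subnet mask
255 - 255 = 0
255 - 255 = 0
255 - 255 = 0
255 - 240 = 15
Wildcard: 0.0.0.15


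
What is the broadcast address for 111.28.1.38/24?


Network: 111.28.1.0/24
Host bits = 8
Set all host bits to 1:
Broadcast: 111.28.1.255


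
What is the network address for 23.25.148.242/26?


IP:   00010111.00011001.10010100.11110010
Mask: 11111111.11111111.11111111.11000000
AND operation:
Net:  00010111.00011001.10010100.11000000
Network: 23.25.148.192/26


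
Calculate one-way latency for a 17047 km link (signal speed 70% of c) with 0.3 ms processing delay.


Speed = 0.7 * 3e5 km/s = 210000 km/s
Propagation delay = 17047 / 210000 = 0.0812 s = 81.1762 ms
Processing delay = 0.3 ms
Total one-way latency = 81.4762 ms


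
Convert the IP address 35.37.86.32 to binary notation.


35 = 00100011
37 = 00100101
86 = 01010110
32 = 00100000
Binary: 00100011.00100101.01010110.00100000


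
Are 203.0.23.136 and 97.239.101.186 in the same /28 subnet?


Mask: 255.255.255.240
203.0.23.136 AND mask = 203.0.23.128
97.239.101.186 AND mask = 97.239.101.176
No, different subnets (203.0.23.128 vs 97.239.101.176)


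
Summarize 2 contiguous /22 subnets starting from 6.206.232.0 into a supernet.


Original prefix: /22
Number of subnets: 2 = 2^1
New prefix = 22 - 1 = 21
Supernet: 6.206.232.0/21


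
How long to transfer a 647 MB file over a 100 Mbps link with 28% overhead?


Effective throughput = 100 * (1 - 28/100) = 72 Mbps
File size in Mb = 647 * 8 = 5176 Mb
Time = 5176 / 72
Time = 71.8889 seconds


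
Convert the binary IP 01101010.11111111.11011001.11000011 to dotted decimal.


01101010 = 106
11111111 = 255
11011001 = 217
11000011 = 195
IP: 106.255.217.195


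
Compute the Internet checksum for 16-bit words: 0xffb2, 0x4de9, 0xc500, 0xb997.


Sum all words (with carry folding):
+ 0xffb2 = 0xffb2
+ 0x4de9 = 0x4d9c
+ 0xc500 = 0x129d
+ 0xb997 = 0xcc34
One's complement: ~0xcc34
Checksum = 0x33cb


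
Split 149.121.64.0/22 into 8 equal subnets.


New prefix = 22 + 3 = 25
Each subnet has 128 addresses
  149.121.64.0/25
  149.121.64.128/25
  149.121.65.0/25
  149.121.65.128/25
  149.121.66.0/25
  149.121.66.128/25
  149.121.67.0/25
  149.121.67.128/25
Subnets: 149.121.64.0/25, 149.121.64.128/25, 149.121.65.0/25, 149.121.65.128/25, 149.121.66.0/25, 149.121.66.128/25, 149.121.67.0/25, 149.121.67.128/25


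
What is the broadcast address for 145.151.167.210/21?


Network: 145.151.160.0/21
Host bits = 11
Set all host bits to 1:
Broadcast: 145.151.167.255


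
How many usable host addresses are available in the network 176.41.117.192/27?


Host bits = 32 - 27 = 5
Total addresses = 2^5 = 32
Usable = total - 2 (network and broadcast)
Usable hosts: 30


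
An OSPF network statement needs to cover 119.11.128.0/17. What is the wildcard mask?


Subnet mask: 255.255.128.0
Wildcard = 255.255.255.255 - subnet mask
255 - 255 = 0
255 - 255 = 0
255 - 128 = 127
255 - 0 = 255
Wildcard: 0.0.127.255


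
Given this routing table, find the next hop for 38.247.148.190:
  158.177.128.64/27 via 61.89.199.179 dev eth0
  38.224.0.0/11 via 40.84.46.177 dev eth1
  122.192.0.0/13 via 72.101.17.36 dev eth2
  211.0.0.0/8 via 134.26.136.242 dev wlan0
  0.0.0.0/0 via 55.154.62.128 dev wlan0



Longest prefix match for 38.247.148.190:
  /27 158.177.128.64: no
  /11 38.224.0.0: MATCH
  /13 122.192.0.0: no
  /8 211.0.0.0: no
  /0 0.0.0.0: MATCH
Selected: next-hop 40.84.46.177 via eth1 (matched /11)


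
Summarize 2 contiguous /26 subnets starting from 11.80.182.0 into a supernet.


Original prefix: /26
Number of subnets: 2 = 2^1
New prefix = 26 - 1 = 25
Supernet: 11.80.182.0/25


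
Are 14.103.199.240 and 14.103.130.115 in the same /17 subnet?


Mask: 255.255.128.0
14.103.199.240 AND mask = 14.103.128.0
14.103.130.115 AND mask = 14.103.128.0
Yes, same subnet (14.103.128.0)


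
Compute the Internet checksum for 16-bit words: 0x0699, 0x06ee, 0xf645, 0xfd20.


Sum all words (with carry folding):
+ 0x0699 = 0x0699
+ 0x06ee = 0x0d87
+ 0xf645 = 0x03cd
+ 0xfd20 = 0x00ee
One's complement: ~0x00ee
Checksum = 0xff11


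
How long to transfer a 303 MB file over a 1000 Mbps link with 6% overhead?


Effective throughput = 1000 * (1 - 6/100) = 940 Mbps
File size in Mb = 303 * 8 = 2424 Mb
Time = 2424 / 940
Time = 2.5787 seconds


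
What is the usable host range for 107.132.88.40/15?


Network: 107.132.0.0
Broadcast: 107.133.255.255
First usable = network + 1
Last usable = broadcast - 1
Range: 107.132.0.1 to 107.133.255.254


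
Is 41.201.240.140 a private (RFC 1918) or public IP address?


RFC 1918 private ranges:
  10.0.0.0/8 (10.0.0.0 - 10.255.255.255)
  172.16.0.0/12 (172.16.0.0 - 172.31.255.255)
  192.168.0.0/16 (192.168.0.0 - 192.168.255.255)
Public (not in any RFC 1918 range)


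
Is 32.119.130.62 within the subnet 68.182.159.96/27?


Subnet network: 68.182.159.96
Test IP AND mask: 32.119.130.32
No, 32.119.130.62 is not in 68.182.159.96/27


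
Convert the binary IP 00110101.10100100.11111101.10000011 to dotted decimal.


00110101 = 53
10100100 = 164
11111101 = 253
10000011 = 131
IP: 53.164.253.131


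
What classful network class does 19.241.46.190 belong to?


First octet: 19
Binary: 00010011
0xxxxxxx -> Class A (1-126)
Class A, default mask 255.0.0.0 (/8)


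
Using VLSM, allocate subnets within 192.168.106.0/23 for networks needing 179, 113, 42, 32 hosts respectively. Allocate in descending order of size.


179 hosts -> /24 (254 usable): 192.168.106.0/24
113 hosts -> /25 (126 usable): 192.168.107.0/25
42 hosts -> /26 (62 usable): 192.168.107.128/26
32 hosts -> /26 (62 usable): 192.168.107.192/26
Allocation: 192.168.106.0/24 (179 hosts, 254 usable); 192.168.107.0/25 (113 hosts, 126 usable); 192.168.107.128/26 (42 hosts, 62 usable); 192.168.107.192/26 (32 hosts, 62 usable)


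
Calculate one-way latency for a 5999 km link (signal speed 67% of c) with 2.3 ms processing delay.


Speed = 0.67 * 3e5 km/s = 201000 km/s
Propagation delay = 5999 / 201000 = 0.0298 s = 29.8458 ms
Processing delay = 2.3 ms
Total one-way latency = 32.1458 ms


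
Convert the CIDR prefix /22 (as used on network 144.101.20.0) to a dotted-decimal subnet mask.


/22 means 22 network bits, 10 host bits
Binary: 11111111111111111111110000000000
Mask: 255.255.252.0


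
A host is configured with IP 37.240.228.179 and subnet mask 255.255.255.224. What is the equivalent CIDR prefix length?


Binary: 11111111.11111111.11111111.11100000
Count leading 1s
Prefix: /27


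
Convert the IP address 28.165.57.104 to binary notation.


28 = 00011100
165 = 10100101
57 = 00111001
104 = 01101000
Binary: 00011100.10100101.00111001.01101000


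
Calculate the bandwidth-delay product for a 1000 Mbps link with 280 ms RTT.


BDP = bandwidth * RTT
= 1000 Mbps * 280 ms
= 1000 * 1e6 * 280 / 1000 bits
= 280000000 bits
= 35000000 bytes
= 34179.6875 KB
BDP = 280000000 bits (35000000 bytes)


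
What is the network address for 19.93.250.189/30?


IP:   00010011.01011101.11111010.10111101
Mask: 11111111.11111111.11111111.11111100
AND operation:
Net:  00010011.01011101.11111010.10111100
Network: 19.93.250.188/30


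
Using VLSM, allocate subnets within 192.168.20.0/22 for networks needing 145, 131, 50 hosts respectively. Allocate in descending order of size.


145 hosts -> /24 (254 usable): 192.168.20.0/24
131 hosts -> /24 (254 usable): 192.168.21.0/24
50 hosts -> /26 (62 usable): 192.168.22.0/26
Allocation: 192.168.20.0/24 (145 hosts, 254 usable); 192.168.21.0/24 (131 hosts, 254 usable); 192.168.22.0/26 (50 hosts, 62 usable)


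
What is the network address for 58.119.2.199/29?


IP:   00111010.01110111.00000010.11000111
Mask: 11111111.11111111.11111111.11111000
AND operation:
Net:  00111010.01110111.00000010.11000000
Network: 58.119.2.192/29


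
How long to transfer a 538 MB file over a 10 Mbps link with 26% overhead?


Effective throughput = 10 * (1 - 26/100) = 7.4 Mbps
File size in Mb = 538 * 8 = 4304 Mb
Time = 4304 / 7.4
Time = 581.6216 seconds


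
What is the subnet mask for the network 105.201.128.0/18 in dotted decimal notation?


/18 means 18 network bits, 14 host bits
Binary: 11111111111111111100000000000000
Mask: 255.255.192.0


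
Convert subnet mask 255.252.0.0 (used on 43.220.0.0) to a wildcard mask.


Subnet mask: 255.252.0.0
Wildcard = 255.255.255.255 - subnet mask
255 - 255 = 0
255 - 252 = 3
255 - 0 = 255
255 - 0 = 255
Wildcard: 0.3.255.255


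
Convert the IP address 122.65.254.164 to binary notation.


122 = 01111010
65 = 01000001
254 = 11111110
164 = 10100100
Binary: 01111010.01000001.11111110.10100100


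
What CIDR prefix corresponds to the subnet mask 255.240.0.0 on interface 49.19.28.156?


Binary: 11111111.11110000.00000000.00000000
Count leading 1s
Prefix: /12


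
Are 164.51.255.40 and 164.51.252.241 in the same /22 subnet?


Mask: 255.255.252.0
164.51.255.40 AND mask = 164.51.252.0
164.51.252.241 AND mask = 164.51.252.0
Yes, same subnet (164.51.252.0)


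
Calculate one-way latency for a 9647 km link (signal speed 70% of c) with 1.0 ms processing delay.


Speed = 0.7 * 3e5 km/s = 210000 km/s
Propagation delay = 9647 / 210000 = 0.0459 s = 45.9381 ms
Processing delay = 1.0 ms
Total one-way latency = 46.9381 ms


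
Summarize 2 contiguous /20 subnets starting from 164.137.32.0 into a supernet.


Original prefix: /20
Number of subnets: 2 = 2^1
New prefix = 20 - 1 = 19
Supernet: 164.137.32.0/19


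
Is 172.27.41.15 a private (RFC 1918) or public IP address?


RFC 1918 private ranges:
  10.0.0.0/8 (10.0.0.0 - 10.255.255.255)
  172.16.0.0/12 (172.16.0.0 - 172.31.255.255)
  192.168.0.0/16 (192.168.0.0 - 192.168.255.255)
Private (in 172.16.0.0/12)


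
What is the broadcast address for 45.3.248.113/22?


Network: 45.3.248.0/22
Host bits = 10
Set all host bits to 1:
Broadcast: 45.3.251.255


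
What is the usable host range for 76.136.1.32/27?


Network: 76.136.1.32
Broadcast: 76.136.1.63
First usable = network + 1
Last usable = broadcast - 1
Range: 76.136.1.33 to 76.136.1.62


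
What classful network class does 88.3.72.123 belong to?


First octet: 88
Binary: 01011000
0xxxxxxx -> Class A (1-126)
Class A, default mask 255.0.0.0 (/8)


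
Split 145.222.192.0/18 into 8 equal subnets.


New prefix = 18 + 3 = 21
Each subnet has 2048 addresses
  145.222.192.0/21
  145.222.200.0/21
  145.222.208.0/21
  145.222.216.0/21
  145.222.224.0/21
  145.222.232.0/21
  145.222.240.0/21
  145.222.248.0/21
Subnets: 145.222.192.0/21, 145.222.200.0/21, 145.222.208.0/21, 145.222.216.0/21, 145.222.224.0/21, 145.222.232.0/21, 145.222.240.0/21, 145.222.248.0/21


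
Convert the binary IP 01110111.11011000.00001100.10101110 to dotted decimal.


01110111 = 119
11011000 = 216
00001100 = 12
10101110 = 174
IP: 119.216.12.174


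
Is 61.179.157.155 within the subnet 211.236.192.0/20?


Subnet network: 211.236.192.0
Test IP AND mask: 61.179.144.0
No, 61.179.157.155 is not in 211.236.192.0/20


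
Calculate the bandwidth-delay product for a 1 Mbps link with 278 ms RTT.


BDP = bandwidth * RTT
= 1 Mbps * 278 ms
= 1 * 1e6 * 278 / 1000 bits
= 278000 bits
= 34750 bytes
= 33.9355 KB
BDP = 278000 bits (34750 bytes)


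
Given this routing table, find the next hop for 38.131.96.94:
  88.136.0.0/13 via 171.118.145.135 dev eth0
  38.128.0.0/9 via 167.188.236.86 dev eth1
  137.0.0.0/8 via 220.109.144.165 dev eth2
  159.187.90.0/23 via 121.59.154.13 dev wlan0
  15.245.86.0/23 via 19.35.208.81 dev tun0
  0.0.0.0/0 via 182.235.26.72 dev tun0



Longest prefix match for 38.131.96.94:
  /13 88.136.0.0: no
  /9 38.128.0.0: MATCH
  /8 137.0.0.0: no
  /23 159.187.90.0: no
  /23 15.245.86.0: no
  /0 0.0.0.0: MATCH
Selected: next-hop 167.188.236.86 via eth1 (matched /9)


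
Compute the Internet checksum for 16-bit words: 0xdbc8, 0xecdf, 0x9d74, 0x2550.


Sum all words (with carry folding):
+ 0xdbc8 = 0xdbc8
+ 0xecdf = 0xc8a8
+ 0x9d74 = 0x661d
+ 0x2550 = 0x8b6d
One's complement: ~0x8b6d
Checksum = 0x7492


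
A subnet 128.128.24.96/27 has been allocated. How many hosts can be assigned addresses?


Host bits = 32 - 27 = 5
Total addresses = 2^5 = 32
Usable = total - 2 (network and broadcast)
Usable hosts: 30


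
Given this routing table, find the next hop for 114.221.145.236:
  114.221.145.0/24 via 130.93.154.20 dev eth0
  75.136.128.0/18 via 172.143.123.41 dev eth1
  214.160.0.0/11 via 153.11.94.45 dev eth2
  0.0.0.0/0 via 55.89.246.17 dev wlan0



Longest prefix match for 114.221.145.236:
  /24 114.221.145.0: MATCH
  /18 75.136.128.0: no
  /11 214.160.0.0: no
  /0 0.0.0.0: MATCH
Selected: next-hop 130.93.154.20 via eth0 (matched /24)


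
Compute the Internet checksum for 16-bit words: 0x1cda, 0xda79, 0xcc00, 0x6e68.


Sum all words (with carry folding):
+ 0x1cda = 0x1cda
+ 0xda79 = 0xf753
+ 0xcc00 = 0xc354
+ 0x6e68 = 0x31bd
One's complement: ~0x31bd
Checksum = 0xce42


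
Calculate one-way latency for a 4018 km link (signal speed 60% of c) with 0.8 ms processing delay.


Speed = 0.6 * 3e5 km/s = 180000 km/s
Propagation delay = 4018 / 180000 = 0.0223 s = 22.3222 ms
Processing delay = 0.8 ms
Total one-way latency = 23.1222 ms


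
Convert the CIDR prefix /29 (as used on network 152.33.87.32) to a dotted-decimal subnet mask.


/29 means 29 network bits, 3 host bits
Binary: 11111111111111111111111111111000
Mask: 255.255.255.248


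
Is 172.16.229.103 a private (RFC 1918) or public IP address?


RFC 1918 private ranges:
  10.0.0.0/8 (10.0.0.0 - 10.255.255.255)
  172.16.0.0/12 (172.16.0.0 - 172.31.255.255)
  192.168.0.0/16 (192.168.0.0 - 192.168.255.255)
Private (in 172.16.0.0/12)


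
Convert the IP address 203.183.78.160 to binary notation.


203 = 11001011
183 = 10110111
78 = 01001110
160 = 10100000
Binary: 11001011.10110111.01001110.10100000


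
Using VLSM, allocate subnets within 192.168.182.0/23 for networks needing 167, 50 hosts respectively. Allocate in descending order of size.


167 hosts -> /24 (254 usable): 192.168.182.0/24
50 hosts -> /26 (62 usable): 192.168.183.0/26
Allocation: 192.168.182.0/24 (167 hosts, 254 usable); 192.168.183.0/26 (50 hosts, 62 usable)


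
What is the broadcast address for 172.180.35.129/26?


Network: 172.180.35.128/26
Host bits = 6
Set all host bits to 1:
Broadcast: 172.180.35.191


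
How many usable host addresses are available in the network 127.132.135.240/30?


Host bits = 32 - 30 = 2
Total addresses = 2^2 = 4
Usable = total - 2 (network and broadcast)
Usable hosts: 2


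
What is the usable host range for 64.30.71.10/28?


Network: 64.30.71.0
Broadcast: 64.30.71.15
First usable = network + 1
Last usable = broadcast - 1
Range: 64.30.71.1 to 64.30.71.14


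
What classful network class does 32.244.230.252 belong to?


First octet: 32
Binary: 00100000
0xxxxxxx -> Class A (1-126)
Class A, default mask 255.0.0.0 (/8)


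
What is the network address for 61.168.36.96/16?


IP:   00111101.10101000.00100100.01100000
Mask: 11111111.11111111.00000000.00000000
AND operation:
Net:  00111101.10101000.00000000.00000000
Network: 61.168.0.0/16


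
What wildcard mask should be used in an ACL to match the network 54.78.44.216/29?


Subnet mask: 255.255.255.248
Wildcard = 255.255.255.255 - subnet mask
255 - 255 = 0
255 - 255 = 0
255 - 255 = 0
255 - 248 = 7
Wildcard: 0.0.0.7


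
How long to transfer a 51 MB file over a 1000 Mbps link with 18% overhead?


Effective throughput = 1000 * (1 - 18/100) = 820.0 Mbps
File size in Mb = 51 * 8 = 408 Mb
Time = 408 / 820.0
Time = 0.4976 seconds


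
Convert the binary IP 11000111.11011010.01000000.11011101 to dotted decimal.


11000111 = 199
11011010 = 218
01000000 = 64
11011101 = 221
IP: 199.218.64.221


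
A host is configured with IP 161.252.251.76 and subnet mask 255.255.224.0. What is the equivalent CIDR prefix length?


Binary: 11111111.11111111.11100000.00000000
Count leading 1s
Prefix: /19


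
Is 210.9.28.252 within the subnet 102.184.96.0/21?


Subnet network: 102.184.96.0
Test IP AND mask: 210.9.24.0
No, 210.9.28.252 is not in 102.184.96.0/21


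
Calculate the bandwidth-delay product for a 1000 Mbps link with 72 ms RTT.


BDP = bandwidth * RTT
= 1000 Mbps * 72 ms
= 1000 * 1e6 * 72 / 1000 bits
= 72000000 bits
= 9000000 bytes
= 8789.0625 KB
BDP = 72000000 bits (9000000 bytes)


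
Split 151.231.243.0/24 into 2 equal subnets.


New prefix = 24 + 1 = 25
Each subnet has 128 addresses
  151.231.243.0/25
  151.231.243.128/25
Subnets: 151.231.243.0/25, 151.231.243.128/25


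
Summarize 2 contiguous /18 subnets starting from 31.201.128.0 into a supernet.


Original prefix: /18
Number of subnets: 2 = 2^1
New prefix = 18 - 1 = 17
Supernet: 31.201.128.0/17


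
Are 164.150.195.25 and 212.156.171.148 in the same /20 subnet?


Mask: 255.255.240.0
164.150.195.25 AND mask = 164.150.192.0
212.156.171.148 AND mask = 212.156.160.0
No, different subnets (164.150.192.0 vs 212.156.160.0)


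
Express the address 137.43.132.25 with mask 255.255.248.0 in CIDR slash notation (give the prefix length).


Binary: 11111111.11111111.11111000.00000000
Count leading 1s
Prefix: /21


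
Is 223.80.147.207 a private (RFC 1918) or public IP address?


RFC 1918 private ranges:
  10.0.0.0/8 (10.0.0.0 - 10.255.255.255)
  172.16.0.0/12 (172.16.0.0 - 172.31.255.255)
  192.168.0.0/16 (192.168.0.0 - 192.168.255.255)
Public (not in any RFC 1918 range)


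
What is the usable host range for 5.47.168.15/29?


Network: 5.47.168.8
Broadcast: 5.47.168.15
First usable = network + 1
Last usable = broadcast - 1
Range: 5.47.168.9 to 5.47.168.14


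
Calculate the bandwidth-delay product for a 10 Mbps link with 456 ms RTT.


BDP = bandwidth * RTT
= 10 Mbps * 456 ms
= 10 * 1e6 * 456 / 1000 bits
= 4560000 bits
= 570000 bytes
= 556.6406 KB
BDP = 4560000 bits (570000 bytes)


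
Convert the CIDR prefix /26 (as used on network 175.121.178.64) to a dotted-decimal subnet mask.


/26 means 26 network bits, 6 host bits
Binary: 11111111111111111111111111000000
Mask: 255.255.255.192


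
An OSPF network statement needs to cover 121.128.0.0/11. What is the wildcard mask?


Subnet mask: 255.224.0.0
Wildcard = 255.255.255.255 - subnet mask
255 - 255 = 0
255 - 224 = 31
255 - 0 = 255
255 - 0 = 255
Wildcard: 0.31.255.255


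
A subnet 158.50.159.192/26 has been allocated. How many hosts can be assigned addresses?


Host bits = 32 - 26 = 6
Total addresses = 2^6 = 64
Usable = total - 2 (network and broadcast)
Usable hosts: 62


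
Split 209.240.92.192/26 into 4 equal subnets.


New prefix = 26 + 2 = 28
Each subnet has 16 addresses
  209.240.92.192/28
  209.240.92.208/28
  209.240.92.224/28
  209.240.92.240/28
Subnets: 209.240.92.192/28, 209.240.92.208/28, 209.240.92.224/28, 209.240.92.240/28


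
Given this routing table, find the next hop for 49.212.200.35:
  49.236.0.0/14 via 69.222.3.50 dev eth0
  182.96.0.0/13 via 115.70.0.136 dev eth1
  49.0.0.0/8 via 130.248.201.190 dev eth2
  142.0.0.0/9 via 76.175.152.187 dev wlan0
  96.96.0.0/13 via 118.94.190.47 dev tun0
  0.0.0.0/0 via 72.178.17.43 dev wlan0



Longest prefix match for 49.212.200.35:
  /14 49.236.0.0: no
  /13 182.96.0.0: no
  /8 49.0.0.0: MATCH
  /9 142.0.0.0: no
  /13 96.96.0.0: no
  /0 0.0.0.0: MATCH
Selected: next-hop 130.248.201.190 via eth2 (matched /8)


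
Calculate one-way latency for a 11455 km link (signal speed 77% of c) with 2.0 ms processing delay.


Speed = 0.77 * 3e5 km/s = 231000 km/s
Propagation delay = 11455 / 231000 = 0.0496 s = 49.5887 ms
Processing delay = 2.0 ms
Total one-way latency = 51.5887 ms


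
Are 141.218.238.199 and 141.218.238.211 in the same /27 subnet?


Mask: 255.255.255.224
141.218.238.199 AND mask = 141.218.238.192
141.218.238.211 AND mask = 141.218.238.192
Yes, same subnet (141.218.238.192)


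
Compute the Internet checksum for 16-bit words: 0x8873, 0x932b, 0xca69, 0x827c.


Sum all words (with carry folding):
+ 0x8873 = 0x8873
+ 0x932b = 0x1b9f
+ 0xca69 = 0xe608
+ 0x827c = 0x6885
One's complement: ~0x6885
Checksum = 0x977a


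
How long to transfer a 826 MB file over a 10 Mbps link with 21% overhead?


Effective throughput = 10 * (1 - 21/100) = 7.9 Mbps
File size in Mb = 826 * 8 = 6608 Mb
Time = 6608 / 7.9
Time = 836.4557 seconds


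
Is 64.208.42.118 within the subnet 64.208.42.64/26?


Subnet network: 64.208.42.64
Test IP AND mask: 64.208.42.64
Yes, 64.208.42.118 is in 64.208.42.64/26


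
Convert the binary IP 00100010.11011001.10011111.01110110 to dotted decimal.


00100010 = 34
11011001 = 217
10011111 = 159
01110110 = 118
IP: 34.217.159.118


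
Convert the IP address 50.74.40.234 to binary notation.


50 = 00110010
74 = 01001010
40 = 00101000
234 = 11101010
Binary: 00110010.01001010.00101000.11101010


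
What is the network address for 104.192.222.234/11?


IP:   01101000.11000000.11011110.11101010
Mask: 11111111.11100000.00000000.00000000
AND operation:
Net:  01101000.11000000.00000000.00000000
Network: 104.192.0.0/11


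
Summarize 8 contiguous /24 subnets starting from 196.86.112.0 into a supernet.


Original prefix: /24
Number of subnets: 8 = 2^3
New prefix = 24 - 3 = 21
Supernet: 196.86.112.0/21


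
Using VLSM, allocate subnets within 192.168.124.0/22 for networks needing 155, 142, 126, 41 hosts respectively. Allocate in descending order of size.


155 hosts -> /24 (254 usable): 192.168.124.0/24
142 hosts -> /24 (254 usable): 192.168.125.0/24
126 hosts -> /25 (126 usable): 192.168.126.0/25
41 hosts -> /26 (62 usable): 192.168.126.128/26
Allocation: 192.168.124.0/24 (155 hosts, 254 usable); 192.168.125.0/24 (142 hosts, 254 usable); 192.168.126.0/25 (126 hosts, 126 usable); 192.168.126.128/26 (41 hosts, 62 usable)


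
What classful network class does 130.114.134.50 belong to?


First octet: 130
Binary: 10000010
10xxxxxx -> Class B (128-191)
Class B, default mask 255.255.0.0 (/16)


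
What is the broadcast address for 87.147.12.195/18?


Network: 87.147.0.0/18
Host bits = 14
Set all host bits to 1:
Broadcast: 87.147.63.255


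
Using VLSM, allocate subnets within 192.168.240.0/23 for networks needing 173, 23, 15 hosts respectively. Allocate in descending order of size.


173 hosts -> /24 (254 usable): 192.168.240.0/24
23 hosts -> /27 (30 usable): 192.168.241.0/27
15 hosts -> /27 (30 usable): 192.168.241.32/27
Allocation: 192.168.240.0/24 (173 hosts, 254 usable); 192.168.241.0/27 (23 hosts, 30 usable); 192.168.241.32/27 (15 hosts, 30 usable)


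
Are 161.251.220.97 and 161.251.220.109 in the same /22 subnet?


Mask: 255.255.252.0
161.251.220.97 AND mask = 161.251.220.0
161.251.220.109 AND mask = 161.251.220.0
Yes, same subnet (161.251.220.0)


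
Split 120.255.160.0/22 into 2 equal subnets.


New prefix = 22 + 1 = 23
Each subnet has 512 addresses
  120.255.160.0/23
  120.255.162.0/23
Subnets: 120.255.160.0/23, 120.255.162.0/23


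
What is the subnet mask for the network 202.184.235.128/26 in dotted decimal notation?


/26 means 26 network bits, 6 host bits
Binary: 11111111111111111111111111000000
Mask: 255.255.255.192


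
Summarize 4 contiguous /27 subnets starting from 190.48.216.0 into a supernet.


Original prefix: /27
Number of subnets: 4 = 2^2
New prefix = 27 - 2 = 25
Supernet: 190.48.216.0/25


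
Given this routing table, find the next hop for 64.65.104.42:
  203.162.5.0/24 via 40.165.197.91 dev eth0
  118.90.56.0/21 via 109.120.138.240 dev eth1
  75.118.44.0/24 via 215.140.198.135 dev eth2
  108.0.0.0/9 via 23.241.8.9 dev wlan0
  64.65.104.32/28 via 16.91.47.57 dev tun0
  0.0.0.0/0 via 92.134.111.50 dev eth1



Longest prefix match for 64.65.104.42:
  /24 203.162.5.0: no
  /21 118.90.56.0: no
  /24 75.118.44.0: no
  /9 108.0.0.0: no
  /28 64.65.104.32: MATCH
  /0 0.0.0.0: MATCH
Selected: next-hop 16.91.47.57 via tun0 (matched /28)


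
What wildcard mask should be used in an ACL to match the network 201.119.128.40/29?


Subnet mask: 255.255.255.248
Wildcard = 255.255.255.255 - subnet mask
255 - 255 = 0
255 - 255 = 0
255 - 255 = 0
255 - 248 = 7
Wildcard: 0.0.0.7


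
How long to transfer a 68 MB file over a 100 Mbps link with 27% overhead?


Effective throughput = 100 * (1 - 27/100) = 73 Mbps
File size in Mb = 68 * 8 = 544 Mb
Time = 544 / 73
Time = 7.4521 seconds


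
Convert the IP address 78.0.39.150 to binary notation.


78 = 01001110
0 = 00000000
39 = 00100111
150 = 10010110
Binary: 01001110.00000000.00100111.10010110


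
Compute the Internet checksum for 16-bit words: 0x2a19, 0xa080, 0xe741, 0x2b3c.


Sum all words (with carry folding):
+ 0x2a19 = 0x2a19
+ 0xa080 = 0xca99
+ 0xe741 = 0xb1db
+ 0x2b3c = 0xdd17
One's complement: ~0xdd17
Checksum = 0x22e8


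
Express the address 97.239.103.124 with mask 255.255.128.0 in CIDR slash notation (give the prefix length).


Binary: 11111111.11111111.10000000.00000000
Count leading 1s
Prefix: /17


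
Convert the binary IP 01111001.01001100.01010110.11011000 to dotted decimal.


01111001 = 121
01001100 = 76
01010110 = 86
11011000 = 216
IP: 121.76.86.216


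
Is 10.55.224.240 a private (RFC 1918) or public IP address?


RFC 1918 private ranges:
  10.0.0.0/8 (10.0.0.0 - 10.255.255.255)
  172.16.0.0/12 (172.16.0.0 - 172.31.255.255)
  192.168.0.0/16 (192.168.0.0 - 192.168.255.255)
Private (in 10.0.0.0/8)


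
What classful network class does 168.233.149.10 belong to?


First octet: 168
Binary: 10101000
10xxxxxx -> Class B (128-191)
Class B, default mask 255.255.0.0 (/16)


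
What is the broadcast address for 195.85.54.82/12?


Network: 195.80.0.0/12
Host bits = 20
Set all host bits to 1:
Broadcast: 195.95.255.255


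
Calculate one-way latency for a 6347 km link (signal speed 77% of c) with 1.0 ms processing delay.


Speed = 0.77 * 3e5 km/s = 231000 km/s
Propagation delay = 6347 / 231000 = 0.0275 s = 27.4762 ms
Processing delay = 1.0 ms
Total one-way latency = 28.4762 ms


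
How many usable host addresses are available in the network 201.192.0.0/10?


Host bits = 32 - 10 = 22
Total addresses = 2^22 = 4194304
Usable = total - 2 (network and broadcast)
Usable hosts: 4194302


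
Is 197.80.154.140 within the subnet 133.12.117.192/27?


Subnet network: 133.12.117.192
Test IP AND mask: 197.80.154.128
No, 197.80.154.140 is not in 133.12.117.192/27


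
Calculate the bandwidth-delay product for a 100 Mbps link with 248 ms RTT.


BDP = bandwidth * RTT
= 100 Mbps * 248 ms
= 100 * 1e6 * 248 / 1000 bits
= 24800000 bits
= 3100000 bytes
= 3027.3438 KB
BDP = 24800000 bits (3100000 bytes)


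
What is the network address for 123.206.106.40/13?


IP:   01111011.11001110.01101010.00101000
Mask: 11111111.11111000.00000000.00000000
AND operation:
Net:  01111011.11001000.00000000.00000000
Network: 123.200.0.0/13


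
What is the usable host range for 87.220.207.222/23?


Network: 87.220.206.0
Broadcast: 87.220.207.255
First usable = network + 1
Last usable = broadcast - 1
Range: 87.220.206.1 to 87.220.207.254


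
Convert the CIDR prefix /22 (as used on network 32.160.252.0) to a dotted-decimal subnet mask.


/22 means 22 network bits, 10 host bits
Binary: 11111111111111111111110000000000
Mask: 255.255.252.0


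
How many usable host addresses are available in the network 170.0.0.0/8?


Host bits = 32 - 8 = 24
Total addresses = 2^24 = 16777216
Usable = total - 2 (network and broadcast)
Usable hosts: 16777214


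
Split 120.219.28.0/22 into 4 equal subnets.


New prefix = 22 + 2 = 24
Each subnet has 256 addresses
  120.219.28.0/24
  120.219.29.0/24
  120.219.30.0/24
  120.219.31.0/24
Subnets: 120.219.28.0/24, 120.219.29.0/24, 120.219.30.0/24, 120.219.31.0/24


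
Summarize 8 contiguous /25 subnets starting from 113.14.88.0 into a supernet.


Original prefix: /25
Number of subnets: 8 = 2^3
New prefix = 25 - 3 = 22
Supernet: 113.14.88.0/22


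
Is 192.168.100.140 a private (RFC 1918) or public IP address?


RFC 1918 private ranges:
  10.0.0.0/8 (10.0.0.0 - 10.255.255.255)
  172.16.0.0/12 (172.16.0.0 - 172.31.255.255)
  192.168.0.0/16 (192.168.0.0 - 192.168.255.255)
Private (in 192.168.0.0/16)


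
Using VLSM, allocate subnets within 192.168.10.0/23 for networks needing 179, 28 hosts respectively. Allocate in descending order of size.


179 hosts -> /24 (254 usable): 192.168.10.0/24
28 hosts -> /27 (30 usable): 192.168.11.0/27
Allocation: 192.168.10.0/24 (179 hosts, 254 usable); 192.168.11.0/27 (28 hosts, 30 usable)


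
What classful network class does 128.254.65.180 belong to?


First octet: 128
Binary: 10000000
10xxxxxx -> Class B (128-191)
Class B, default mask 255.255.0.0 (/16)


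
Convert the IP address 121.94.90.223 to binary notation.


121 = 01111001
94 = 01011110
90 = 01011010
223 = 11011111
Binary: 01111001.01011110.01011010.11011111


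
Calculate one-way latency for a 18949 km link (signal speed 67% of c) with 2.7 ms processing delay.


Speed = 0.67 * 3e5 km/s = 201000 km/s
Propagation delay = 18949 / 201000 = 0.0943 s = 94.2736 ms
Processing delay = 2.7 ms
Total one-way latency = 96.9736 ms


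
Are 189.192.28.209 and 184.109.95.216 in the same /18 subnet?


Mask: 255.255.192.0
189.192.28.209 AND mask = 189.192.0.0
184.109.95.216 AND mask = 184.109.64.0
No, different subnets (189.192.0.0 vs 184.109.64.0)


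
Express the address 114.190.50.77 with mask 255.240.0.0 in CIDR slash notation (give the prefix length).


Binary: 11111111.11110000.00000000.00000000
Count leading 1s
Prefix: /12


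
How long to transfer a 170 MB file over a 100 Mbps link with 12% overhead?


Effective throughput = 100 * (1 - 12/100) = 88 Mbps
File size in Mb = 170 * 8 = 1360 Mb
Time = 1360 / 88
Time = 15.4545 seconds


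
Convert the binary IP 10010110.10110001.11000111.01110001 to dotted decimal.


10010110 = 150
10110001 = 177
11000111 = 199
01110001 = 113
IP: 150.177.199.113


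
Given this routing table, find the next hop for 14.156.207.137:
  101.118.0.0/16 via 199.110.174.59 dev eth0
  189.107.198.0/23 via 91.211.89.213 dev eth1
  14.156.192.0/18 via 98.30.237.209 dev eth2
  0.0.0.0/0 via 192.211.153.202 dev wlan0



Longest prefix match for 14.156.207.137:
  /16 101.118.0.0: no
  /23 189.107.198.0: no
  /18 14.156.192.0: MATCH
  /0 0.0.0.0: MATCH
Selected: next-hop 98.30.237.209 via eth2 (matched /18)


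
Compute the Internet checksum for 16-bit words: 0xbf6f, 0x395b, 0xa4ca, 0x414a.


Sum all words (with carry folding):
+ 0xbf6f = 0xbf6f
+ 0x395b = 0xf8ca
+ 0xa4ca = 0x9d95
+ 0x414a = 0xdedf
One's complement: ~0xdedf
Checksum = 0x2120


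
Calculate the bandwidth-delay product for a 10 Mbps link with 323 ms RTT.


BDP = bandwidth * RTT
= 10 Mbps * 323 ms
= 10 * 1e6 * 323 / 1000 bits
= 3230000 bits
= 403750 bytes
= 394.2871 KB
BDP = 3230000 bits (403750 bytes)


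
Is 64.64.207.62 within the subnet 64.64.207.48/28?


Subnet network: 64.64.207.48
Test IP AND mask: 64.64.207.48
Yes, 64.64.207.62 is in 64.64.207.48/28


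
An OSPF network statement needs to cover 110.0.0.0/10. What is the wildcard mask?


Subnet mask: 255.192.0.0
Wildcard = 255.255.255.255 - subnet mask
255 - 255 = 0
255 - 192 = 63
255 - 0 = 255
255 - 0 = 255
Wildcard: 0.63.255.255


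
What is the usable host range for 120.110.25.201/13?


Network: 120.104.0.0
Broadcast: 120.111.255.255
First usable = network + 1
Last usable = broadcast - 1
Range: 120.104.0.1 to 120.111.255.254


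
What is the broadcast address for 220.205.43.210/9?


Network: 220.128.0.0/9
Host bits = 23
Set all host bits to 1:
Broadcast: 220.255.255.255


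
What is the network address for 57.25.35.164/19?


IP:   00111001.00011001.00100011.10100100
Mask: 11111111.11111111.11100000.00000000
AND operation:
Net:  00111001.00011001.00100000.00000000
Network: 57.25.32.0/19


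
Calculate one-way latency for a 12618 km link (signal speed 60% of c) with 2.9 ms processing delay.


Speed = 0.6 * 3e5 km/s = 180000 km/s
Propagation delay = 12618 / 180000 = 0.0701 s = 70.1 ms
Processing delay = 2.9 ms
Total one-way latency = 73 ms


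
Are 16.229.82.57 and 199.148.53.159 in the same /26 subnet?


Mask: 255.255.255.192
16.229.82.57 AND mask = 16.229.82.0
199.148.53.159 AND mask = 199.148.53.128
No, different subnets (16.229.82.0 vs 199.148.53.128)


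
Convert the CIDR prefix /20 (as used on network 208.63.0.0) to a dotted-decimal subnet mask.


/20 means 20 network bits, 12 host bits
Binary: 11111111111111111111000000000000
Mask: 255.255.240.0


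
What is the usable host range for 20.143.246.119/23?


Network: 20.143.246.0
Broadcast: 20.143.247.255
First usable = network + 1
Last usable = broadcast - 1
Range: 20.143.246.1 to 20.143.247.254


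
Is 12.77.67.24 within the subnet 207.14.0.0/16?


Subnet network: 207.14.0.0
Test IP AND mask: 12.77.0.0
No, 12.77.67.24 is not in 207.14.0.0/16


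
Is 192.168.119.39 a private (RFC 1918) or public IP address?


RFC 1918 private ranges:
  10.0.0.0/8 (10.0.0.0 - 10.255.255.255)
  172.16.0.0/12 (172.16.0.0 - 172.31.255.255)
  192.168.0.0/16 (192.168.0.0 - 192.168.255.255)
Private (in 192.168.0.0/16)


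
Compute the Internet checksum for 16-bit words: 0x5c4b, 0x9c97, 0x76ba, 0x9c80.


Sum all words (with carry folding):
+ 0x5c4b = 0x5c4b
+ 0x9c97 = 0xf8e2
+ 0x76ba = 0x6f9d
+ 0x9c80 = 0x0c1e
One's complement: ~0x0c1e
Checksum = 0xf3e1


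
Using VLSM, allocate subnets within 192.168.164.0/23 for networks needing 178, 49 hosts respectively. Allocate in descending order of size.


178 hosts -> /24 (254 usable): 192.168.164.0/24
49 hosts -> /26 (62 usable): 192.168.165.0/26
Allocation: 192.168.164.0/24 (178 hosts, 254 usable); 192.168.165.0/26 (49 hosts, 62 usable)


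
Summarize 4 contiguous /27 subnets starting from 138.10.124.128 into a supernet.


Original prefix: /27
Number of subnets: 4 = 2^2
New prefix = 27 - 2 = 25
Supernet: 138.10.124.128/25


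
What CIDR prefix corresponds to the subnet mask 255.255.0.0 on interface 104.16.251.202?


Binary: 11111111.11111111.00000000.00000000
Count leading 1s
Prefix: /16


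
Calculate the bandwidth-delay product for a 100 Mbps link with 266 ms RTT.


BDP = bandwidth * RTT
= 100 Mbps * 266 ms
= 100 * 1e6 * 266 / 1000 bits
= 26600000 bits
= 3325000 bytes
= 3247.0703 KB
BDP = 26600000 bits (3325000 bytes)


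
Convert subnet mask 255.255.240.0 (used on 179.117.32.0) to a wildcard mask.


Subnet mask: 255.255.240.0
Wildcard = 255.255.255.255 - subnet mask
255 - 255 = 0
255 - 255 = 0
255 - 240 = 15
255 - 0 = 255
Wildcard: 0.0.15.255


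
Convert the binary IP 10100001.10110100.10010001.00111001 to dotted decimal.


10100001 = 161
10110100 = 180
10010001 = 145
00111001 = 57
IP: 161.180.145.57


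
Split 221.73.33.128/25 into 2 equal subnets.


New prefix = 25 + 1 = 26
Each subnet has 64 addresses
  221.73.33.128/26
  221.73.33.192/26
Subnets: 221.73.33.128/26, 221.73.33.192/26


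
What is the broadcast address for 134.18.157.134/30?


Network: 134.18.157.132/30
Host bits = 2
Set all host bits to 1:
Broadcast: 134.18.157.135


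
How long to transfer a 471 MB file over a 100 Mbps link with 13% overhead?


Effective throughput = 100 * (1 - 13/100) = 87 Mbps
File size in Mb = 471 * 8 = 3768 Mb
Time = 3768 / 87
Time = 43.3103 seconds


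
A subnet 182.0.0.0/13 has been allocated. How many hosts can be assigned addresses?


Host bits = 32 - 13 = 19
Total addresses = 2^19 = 524288
Usable = total - 2 (network and broadcast)
Usable hosts: 524286


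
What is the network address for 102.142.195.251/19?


IP:   01100110.10001110.11000011.11111011
Mask: 11111111.11111111.11100000.00000000
AND operation:
Net:  01100110.10001110.11000000.00000000
Network: 102.142.192.0/19


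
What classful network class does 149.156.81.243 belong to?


First octet: 149
Binary: 10010101
10xxxxxx -> Class B (128-191)
Class B, default mask 255.255.0.0 (/16)


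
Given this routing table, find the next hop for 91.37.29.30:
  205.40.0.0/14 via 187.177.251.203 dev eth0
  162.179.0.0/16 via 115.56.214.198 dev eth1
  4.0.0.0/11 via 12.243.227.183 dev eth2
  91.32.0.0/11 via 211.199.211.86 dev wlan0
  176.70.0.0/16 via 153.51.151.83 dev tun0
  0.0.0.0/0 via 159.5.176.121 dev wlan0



Longest prefix match for 91.37.29.30:
  /14 205.40.0.0: no
  /16 162.179.0.0: no
  /11 4.0.0.0: no
  /11 91.32.0.0: MATCH
  /16 176.70.0.0: no
  /0 0.0.0.0: MATCH
Selected: next-hop 211.199.211.86 via wlan0 (matched /11)


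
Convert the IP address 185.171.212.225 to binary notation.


185 = 10111001
171 = 10101011
212 = 11010100
225 = 11100001
Binary: 10111001.10101011.11010100.11100001


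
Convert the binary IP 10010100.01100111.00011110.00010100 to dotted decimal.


10010100 = 148
01100111 = 103
00011110 = 30
00010100 = 20
IP: 148.103.30.20


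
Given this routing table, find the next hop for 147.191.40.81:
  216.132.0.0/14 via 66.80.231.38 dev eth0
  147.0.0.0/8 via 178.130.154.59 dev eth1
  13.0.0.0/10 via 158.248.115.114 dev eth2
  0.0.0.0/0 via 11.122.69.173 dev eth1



Longest prefix match for 147.191.40.81:
  /14 216.132.0.0: no
  /8 147.0.0.0: MATCH
  /10 13.0.0.0: no
  /0 0.0.0.0: MATCH
Selected: next-hop 178.130.154.59 via eth1 (matched /8)


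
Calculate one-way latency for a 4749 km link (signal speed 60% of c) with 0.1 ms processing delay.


Speed = 0.6 * 3e5 km/s = 180000 km/s
Propagation delay = 4749 / 180000 = 0.0264 s = 26.3833 ms
Processing delay = 0.1 ms
Total one-way latency = 26.4833 ms


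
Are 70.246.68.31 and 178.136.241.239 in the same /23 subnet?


Mask: 255.255.254.0
70.246.68.31 AND mask = 70.246.68.0
178.136.241.239 AND mask = 178.136.240.0
No, different subnets (70.246.68.0 vs 178.136.240.0)


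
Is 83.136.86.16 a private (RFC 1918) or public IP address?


RFC 1918 private ranges:
  10.0.0.0/8 (10.0.0.0 - 10.255.255.255)
  172.16.0.0/12 (172.16.0.0 - 172.31.255.255)
  192.168.0.0/16 (192.168.0.0 - 192.168.255.255)
Public (not in any RFC 1918 range)


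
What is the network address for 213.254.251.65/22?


IP:   11010101.11111110.11111011.01000001
Mask: 11111111.11111111.11111100.00000000
AND operation:
Net:  11010101.11111110.11111000.00000000
Network: 213.254.248.0/22


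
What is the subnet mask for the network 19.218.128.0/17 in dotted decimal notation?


/17 means 17 network bits, 15 host bits
Binary: 11111111111111111000000000000000
Mask: 255.255.128.0


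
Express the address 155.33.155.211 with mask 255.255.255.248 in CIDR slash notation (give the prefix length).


Binary: 11111111.11111111.11111111.11111000
Count leading 1s
Prefix: /29


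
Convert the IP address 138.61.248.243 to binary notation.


138 = 10001010
61 = 00111101
248 = 11111000
243 = 11110011
Binary: 10001010.00111101.11111000.11110011
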